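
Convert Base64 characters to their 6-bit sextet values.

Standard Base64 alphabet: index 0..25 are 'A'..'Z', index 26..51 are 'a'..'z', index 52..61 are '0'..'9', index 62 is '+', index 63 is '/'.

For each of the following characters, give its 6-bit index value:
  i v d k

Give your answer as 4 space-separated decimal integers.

'i': a..z range, 26 + ord('i') − ord('a') = 34
'v': a..z range, 26 + ord('v') − ord('a') = 47
'd': a..z range, 26 + ord('d') − ord('a') = 29
'k': a..z range, 26 + ord('k') − ord('a') = 36

Answer: 34 47 29 36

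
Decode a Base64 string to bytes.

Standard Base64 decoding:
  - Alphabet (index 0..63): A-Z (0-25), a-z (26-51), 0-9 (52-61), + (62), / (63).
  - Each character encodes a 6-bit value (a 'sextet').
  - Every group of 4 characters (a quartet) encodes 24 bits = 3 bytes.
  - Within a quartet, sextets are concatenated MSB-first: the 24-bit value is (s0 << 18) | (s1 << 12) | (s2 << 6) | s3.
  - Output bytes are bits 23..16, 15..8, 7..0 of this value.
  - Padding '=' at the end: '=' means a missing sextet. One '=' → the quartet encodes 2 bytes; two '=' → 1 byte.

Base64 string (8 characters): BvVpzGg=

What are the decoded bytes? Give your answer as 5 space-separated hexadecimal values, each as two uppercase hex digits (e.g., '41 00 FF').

Answer: 06 F5 69 CC 68

Derivation:
After char 0 ('B'=1): chars_in_quartet=1 acc=0x1 bytes_emitted=0
After char 1 ('v'=47): chars_in_quartet=2 acc=0x6F bytes_emitted=0
After char 2 ('V'=21): chars_in_quartet=3 acc=0x1BD5 bytes_emitted=0
After char 3 ('p'=41): chars_in_quartet=4 acc=0x6F569 -> emit 06 F5 69, reset; bytes_emitted=3
After char 4 ('z'=51): chars_in_quartet=1 acc=0x33 bytes_emitted=3
After char 5 ('G'=6): chars_in_quartet=2 acc=0xCC6 bytes_emitted=3
After char 6 ('g'=32): chars_in_quartet=3 acc=0x331A0 bytes_emitted=3
Padding '=': partial quartet acc=0x331A0 -> emit CC 68; bytes_emitted=5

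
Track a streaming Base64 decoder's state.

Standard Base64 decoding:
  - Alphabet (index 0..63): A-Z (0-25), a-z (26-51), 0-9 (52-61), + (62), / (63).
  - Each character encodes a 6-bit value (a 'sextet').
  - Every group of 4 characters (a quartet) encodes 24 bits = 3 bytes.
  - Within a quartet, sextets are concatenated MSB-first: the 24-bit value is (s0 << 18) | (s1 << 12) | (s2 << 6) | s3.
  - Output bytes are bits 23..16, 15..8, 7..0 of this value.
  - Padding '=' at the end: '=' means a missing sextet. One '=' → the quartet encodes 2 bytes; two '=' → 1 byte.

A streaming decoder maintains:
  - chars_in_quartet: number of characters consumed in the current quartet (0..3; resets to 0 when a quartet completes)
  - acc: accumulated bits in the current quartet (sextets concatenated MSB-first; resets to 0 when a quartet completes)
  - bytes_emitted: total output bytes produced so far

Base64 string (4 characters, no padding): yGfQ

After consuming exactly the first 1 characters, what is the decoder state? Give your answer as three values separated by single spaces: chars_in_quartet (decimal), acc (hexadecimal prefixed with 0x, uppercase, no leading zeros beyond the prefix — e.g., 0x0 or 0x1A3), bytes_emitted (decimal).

After char 0 ('y'=50): chars_in_quartet=1 acc=0x32 bytes_emitted=0

Answer: 1 0x32 0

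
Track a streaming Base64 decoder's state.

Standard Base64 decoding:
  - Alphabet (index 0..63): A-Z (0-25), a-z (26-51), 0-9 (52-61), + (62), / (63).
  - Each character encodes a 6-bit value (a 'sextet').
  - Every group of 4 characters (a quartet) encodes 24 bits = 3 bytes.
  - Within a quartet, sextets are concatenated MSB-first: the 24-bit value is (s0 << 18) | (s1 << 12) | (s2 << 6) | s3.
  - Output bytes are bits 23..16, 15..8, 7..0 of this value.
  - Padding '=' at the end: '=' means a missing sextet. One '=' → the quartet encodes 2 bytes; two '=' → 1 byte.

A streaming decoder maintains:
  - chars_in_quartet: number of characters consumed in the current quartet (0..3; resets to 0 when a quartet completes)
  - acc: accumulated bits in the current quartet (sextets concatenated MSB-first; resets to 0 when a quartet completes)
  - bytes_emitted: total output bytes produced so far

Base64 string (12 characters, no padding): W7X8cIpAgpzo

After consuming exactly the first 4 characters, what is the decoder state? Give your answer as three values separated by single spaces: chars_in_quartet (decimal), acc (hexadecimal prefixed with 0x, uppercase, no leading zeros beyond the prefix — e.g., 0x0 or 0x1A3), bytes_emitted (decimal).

Answer: 0 0x0 3

Derivation:
After char 0 ('W'=22): chars_in_quartet=1 acc=0x16 bytes_emitted=0
After char 1 ('7'=59): chars_in_quartet=2 acc=0x5BB bytes_emitted=0
After char 2 ('X'=23): chars_in_quartet=3 acc=0x16ED7 bytes_emitted=0
After char 3 ('8'=60): chars_in_quartet=4 acc=0x5BB5FC -> emit 5B B5 FC, reset; bytes_emitted=3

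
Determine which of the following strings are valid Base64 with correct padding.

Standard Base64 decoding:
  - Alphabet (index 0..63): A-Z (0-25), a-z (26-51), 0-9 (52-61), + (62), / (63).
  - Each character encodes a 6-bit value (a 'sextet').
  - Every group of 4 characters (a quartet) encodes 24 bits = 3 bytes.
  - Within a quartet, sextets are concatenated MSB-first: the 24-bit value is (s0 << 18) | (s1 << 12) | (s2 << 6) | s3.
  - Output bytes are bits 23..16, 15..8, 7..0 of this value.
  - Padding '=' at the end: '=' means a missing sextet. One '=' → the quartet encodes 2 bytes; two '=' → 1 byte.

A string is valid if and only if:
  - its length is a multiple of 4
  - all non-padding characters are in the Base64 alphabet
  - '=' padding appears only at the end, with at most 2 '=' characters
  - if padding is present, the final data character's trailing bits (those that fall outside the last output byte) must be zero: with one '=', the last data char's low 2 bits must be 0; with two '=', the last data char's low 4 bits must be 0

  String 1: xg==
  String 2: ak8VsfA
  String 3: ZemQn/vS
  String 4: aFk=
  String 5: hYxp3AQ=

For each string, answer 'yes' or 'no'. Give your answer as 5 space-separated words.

Answer: yes no yes yes yes

Derivation:
String 1: 'xg==' → valid
String 2: 'ak8VsfA' → invalid (len=7 not mult of 4)
String 3: 'ZemQn/vS' → valid
String 4: 'aFk=' → valid
String 5: 'hYxp3AQ=' → valid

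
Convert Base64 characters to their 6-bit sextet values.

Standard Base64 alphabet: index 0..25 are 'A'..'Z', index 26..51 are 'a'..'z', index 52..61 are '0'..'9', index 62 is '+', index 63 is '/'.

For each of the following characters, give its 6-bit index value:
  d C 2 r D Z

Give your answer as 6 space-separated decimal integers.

'd': a..z range, 26 + ord('d') − ord('a') = 29
'C': A..Z range, ord('C') − ord('A') = 2
'2': 0..9 range, 52 + ord('2') − ord('0') = 54
'r': a..z range, 26 + ord('r') − ord('a') = 43
'D': A..Z range, ord('D') − ord('A') = 3
'Z': A..Z range, ord('Z') − ord('A') = 25

Answer: 29 2 54 43 3 25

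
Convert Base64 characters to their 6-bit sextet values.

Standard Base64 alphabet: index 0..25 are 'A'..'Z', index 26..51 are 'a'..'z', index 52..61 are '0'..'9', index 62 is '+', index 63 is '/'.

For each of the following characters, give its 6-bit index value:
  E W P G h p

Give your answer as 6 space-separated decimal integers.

'E': A..Z range, ord('E') − ord('A') = 4
'W': A..Z range, ord('W') − ord('A') = 22
'P': A..Z range, ord('P') − ord('A') = 15
'G': A..Z range, ord('G') − ord('A') = 6
'h': a..z range, 26 + ord('h') − ord('a') = 33
'p': a..z range, 26 + ord('p') − ord('a') = 41

Answer: 4 22 15 6 33 41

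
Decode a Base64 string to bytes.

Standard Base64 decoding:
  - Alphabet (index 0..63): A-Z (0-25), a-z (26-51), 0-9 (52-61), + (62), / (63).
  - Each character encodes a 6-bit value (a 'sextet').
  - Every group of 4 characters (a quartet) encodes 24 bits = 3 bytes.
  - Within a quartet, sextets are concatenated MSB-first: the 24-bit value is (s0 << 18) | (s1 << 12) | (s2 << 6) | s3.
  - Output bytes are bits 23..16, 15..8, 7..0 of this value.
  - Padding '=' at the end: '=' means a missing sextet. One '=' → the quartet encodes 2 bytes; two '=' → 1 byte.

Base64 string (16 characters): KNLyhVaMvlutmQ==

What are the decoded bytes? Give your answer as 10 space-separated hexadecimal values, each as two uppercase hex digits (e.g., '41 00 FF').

After char 0 ('K'=10): chars_in_quartet=1 acc=0xA bytes_emitted=0
After char 1 ('N'=13): chars_in_quartet=2 acc=0x28D bytes_emitted=0
After char 2 ('L'=11): chars_in_quartet=3 acc=0xA34B bytes_emitted=0
After char 3 ('y'=50): chars_in_quartet=4 acc=0x28D2F2 -> emit 28 D2 F2, reset; bytes_emitted=3
After char 4 ('h'=33): chars_in_quartet=1 acc=0x21 bytes_emitted=3
After char 5 ('V'=21): chars_in_quartet=2 acc=0x855 bytes_emitted=3
After char 6 ('a'=26): chars_in_quartet=3 acc=0x2155A bytes_emitted=3
After char 7 ('M'=12): chars_in_quartet=4 acc=0x85568C -> emit 85 56 8C, reset; bytes_emitted=6
After char 8 ('v'=47): chars_in_quartet=1 acc=0x2F bytes_emitted=6
After char 9 ('l'=37): chars_in_quartet=2 acc=0xBE5 bytes_emitted=6
After char 10 ('u'=46): chars_in_quartet=3 acc=0x2F96E bytes_emitted=6
After char 11 ('t'=45): chars_in_quartet=4 acc=0xBE5BAD -> emit BE 5B AD, reset; bytes_emitted=9
After char 12 ('m'=38): chars_in_quartet=1 acc=0x26 bytes_emitted=9
After char 13 ('Q'=16): chars_in_quartet=2 acc=0x990 bytes_emitted=9
Padding '==': partial quartet acc=0x990 -> emit 99; bytes_emitted=10

Answer: 28 D2 F2 85 56 8C BE 5B AD 99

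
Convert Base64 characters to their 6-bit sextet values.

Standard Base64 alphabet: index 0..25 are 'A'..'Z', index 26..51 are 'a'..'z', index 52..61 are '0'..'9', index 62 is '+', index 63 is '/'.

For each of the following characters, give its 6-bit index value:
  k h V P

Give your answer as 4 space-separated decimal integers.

Answer: 36 33 21 15

Derivation:
'k': a..z range, 26 + ord('k') − ord('a') = 36
'h': a..z range, 26 + ord('h') − ord('a') = 33
'V': A..Z range, ord('V') − ord('A') = 21
'P': A..Z range, ord('P') − ord('A') = 15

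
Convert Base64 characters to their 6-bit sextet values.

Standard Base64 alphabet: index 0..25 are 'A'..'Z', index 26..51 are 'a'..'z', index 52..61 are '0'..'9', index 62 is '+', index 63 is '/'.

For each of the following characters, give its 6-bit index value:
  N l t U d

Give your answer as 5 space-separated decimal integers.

Answer: 13 37 45 20 29

Derivation:
'N': A..Z range, ord('N') − ord('A') = 13
'l': a..z range, 26 + ord('l') − ord('a') = 37
't': a..z range, 26 + ord('t') − ord('a') = 45
'U': A..Z range, ord('U') − ord('A') = 20
'd': a..z range, 26 + ord('d') − ord('a') = 29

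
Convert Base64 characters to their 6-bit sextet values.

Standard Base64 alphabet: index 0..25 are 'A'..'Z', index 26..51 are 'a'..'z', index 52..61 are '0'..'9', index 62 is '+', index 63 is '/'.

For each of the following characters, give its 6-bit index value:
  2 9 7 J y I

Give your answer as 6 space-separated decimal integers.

'2': 0..9 range, 52 + ord('2') − ord('0') = 54
'9': 0..9 range, 52 + ord('9') − ord('0') = 61
'7': 0..9 range, 52 + ord('7') − ord('0') = 59
'J': A..Z range, ord('J') − ord('A') = 9
'y': a..z range, 26 + ord('y') − ord('a') = 50
'I': A..Z range, ord('I') − ord('A') = 8

Answer: 54 61 59 9 50 8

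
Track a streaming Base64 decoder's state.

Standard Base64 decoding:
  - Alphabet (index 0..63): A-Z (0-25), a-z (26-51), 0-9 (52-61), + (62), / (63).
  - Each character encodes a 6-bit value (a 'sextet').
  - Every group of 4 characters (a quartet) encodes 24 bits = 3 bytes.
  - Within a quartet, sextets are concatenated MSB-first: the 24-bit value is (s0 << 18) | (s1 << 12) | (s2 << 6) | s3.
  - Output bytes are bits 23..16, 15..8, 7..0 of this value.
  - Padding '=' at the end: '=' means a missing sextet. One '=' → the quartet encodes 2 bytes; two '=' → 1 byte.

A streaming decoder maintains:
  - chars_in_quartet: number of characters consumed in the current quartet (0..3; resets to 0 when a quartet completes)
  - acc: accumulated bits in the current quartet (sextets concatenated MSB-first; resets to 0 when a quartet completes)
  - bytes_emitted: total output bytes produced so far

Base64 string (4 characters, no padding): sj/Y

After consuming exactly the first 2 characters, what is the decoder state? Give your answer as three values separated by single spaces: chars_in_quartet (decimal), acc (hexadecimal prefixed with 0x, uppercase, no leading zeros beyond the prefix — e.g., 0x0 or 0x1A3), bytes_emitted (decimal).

Answer: 2 0xB23 0

Derivation:
After char 0 ('s'=44): chars_in_quartet=1 acc=0x2C bytes_emitted=0
After char 1 ('j'=35): chars_in_quartet=2 acc=0xB23 bytes_emitted=0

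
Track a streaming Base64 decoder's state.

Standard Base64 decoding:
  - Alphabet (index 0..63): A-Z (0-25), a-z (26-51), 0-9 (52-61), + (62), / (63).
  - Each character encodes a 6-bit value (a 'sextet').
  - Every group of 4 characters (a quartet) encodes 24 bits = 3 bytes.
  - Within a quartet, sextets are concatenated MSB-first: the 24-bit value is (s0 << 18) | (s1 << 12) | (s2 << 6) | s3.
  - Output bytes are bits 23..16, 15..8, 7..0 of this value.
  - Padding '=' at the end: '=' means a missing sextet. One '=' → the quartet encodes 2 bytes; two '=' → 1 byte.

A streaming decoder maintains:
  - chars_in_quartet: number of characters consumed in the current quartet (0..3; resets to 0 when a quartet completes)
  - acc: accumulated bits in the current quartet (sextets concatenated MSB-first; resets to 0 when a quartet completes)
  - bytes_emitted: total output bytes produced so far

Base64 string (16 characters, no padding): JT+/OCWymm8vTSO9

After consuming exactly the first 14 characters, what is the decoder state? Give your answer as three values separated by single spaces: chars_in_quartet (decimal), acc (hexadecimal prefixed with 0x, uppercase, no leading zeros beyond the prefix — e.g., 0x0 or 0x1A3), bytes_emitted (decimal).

After char 0 ('J'=9): chars_in_quartet=1 acc=0x9 bytes_emitted=0
After char 1 ('T'=19): chars_in_quartet=2 acc=0x253 bytes_emitted=0
After char 2 ('+'=62): chars_in_quartet=3 acc=0x94FE bytes_emitted=0
After char 3 ('/'=63): chars_in_quartet=4 acc=0x253FBF -> emit 25 3F BF, reset; bytes_emitted=3
After char 4 ('O'=14): chars_in_quartet=1 acc=0xE bytes_emitted=3
After char 5 ('C'=2): chars_in_quartet=2 acc=0x382 bytes_emitted=3
After char 6 ('W'=22): chars_in_quartet=3 acc=0xE096 bytes_emitted=3
After char 7 ('y'=50): chars_in_quartet=4 acc=0x3825B2 -> emit 38 25 B2, reset; bytes_emitted=6
After char 8 ('m'=38): chars_in_quartet=1 acc=0x26 bytes_emitted=6
After char 9 ('m'=38): chars_in_quartet=2 acc=0x9A6 bytes_emitted=6
After char 10 ('8'=60): chars_in_quartet=3 acc=0x269BC bytes_emitted=6
After char 11 ('v'=47): chars_in_quartet=4 acc=0x9A6F2F -> emit 9A 6F 2F, reset; bytes_emitted=9
After char 12 ('T'=19): chars_in_quartet=1 acc=0x13 bytes_emitted=9
After char 13 ('S'=18): chars_in_quartet=2 acc=0x4D2 bytes_emitted=9

Answer: 2 0x4D2 9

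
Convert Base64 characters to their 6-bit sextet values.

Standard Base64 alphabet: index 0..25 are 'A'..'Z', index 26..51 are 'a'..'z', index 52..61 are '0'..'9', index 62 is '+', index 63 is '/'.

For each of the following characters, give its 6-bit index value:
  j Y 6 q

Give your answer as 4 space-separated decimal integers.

Answer: 35 24 58 42

Derivation:
'j': a..z range, 26 + ord('j') − ord('a') = 35
'Y': A..Z range, ord('Y') − ord('A') = 24
'6': 0..9 range, 52 + ord('6') − ord('0') = 58
'q': a..z range, 26 + ord('q') − ord('a') = 42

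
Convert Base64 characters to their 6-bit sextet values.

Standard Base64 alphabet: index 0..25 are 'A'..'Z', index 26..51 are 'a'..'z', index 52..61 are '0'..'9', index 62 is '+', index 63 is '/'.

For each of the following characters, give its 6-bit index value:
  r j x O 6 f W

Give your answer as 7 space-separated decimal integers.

Answer: 43 35 49 14 58 31 22

Derivation:
'r': a..z range, 26 + ord('r') − ord('a') = 43
'j': a..z range, 26 + ord('j') − ord('a') = 35
'x': a..z range, 26 + ord('x') − ord('a') = 49
'O': A..Z range, ord('O') − ord('A') = 14
'6': 0..9 range, 52 + ord('6') − ord('0') = 58
'f': a..z range, 26 + ord('f') − ord('a') = 31
'W': A..Z range, ord('W') − ord('A') = 22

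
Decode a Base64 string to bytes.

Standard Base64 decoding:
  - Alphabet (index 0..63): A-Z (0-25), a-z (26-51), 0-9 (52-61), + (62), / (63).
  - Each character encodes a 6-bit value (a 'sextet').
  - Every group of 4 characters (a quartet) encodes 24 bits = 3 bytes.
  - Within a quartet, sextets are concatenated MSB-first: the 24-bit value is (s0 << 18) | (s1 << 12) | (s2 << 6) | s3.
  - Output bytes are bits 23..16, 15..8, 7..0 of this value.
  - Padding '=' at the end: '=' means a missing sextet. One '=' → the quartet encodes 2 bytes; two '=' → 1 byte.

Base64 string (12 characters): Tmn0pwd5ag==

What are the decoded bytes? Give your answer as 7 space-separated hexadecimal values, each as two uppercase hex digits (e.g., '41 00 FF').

Answer: 4E 69 F4 A7 07 79 6A

Derivation:
After char 0 ('T'=19): chars_in_quartet=1 acc=0x13 bytes_emitted=0
After char 1 ('m'=38): chars_in_quartet=2 acc=0x4E6 bytes_emitted=0
After char 2 ('n'=39): chars_in_quartet=3 acc=0x139A7 bytes_emitted=0
After char 3 ('0'=52): chars_in_quartet=4 acc=0x4E69F4 -> emit 4E 69 F4, reset; bytes_emitted=3
After char 4 ('p'=41): chars_in_quartet=1 acc=0x29 bytes_emitted=3
After char 5 ('w'=48): chars_in_quartet=2 acc=0xA70 bytes_emitted=3
After char 6 ('d'=29): chars_in_quartet=3 acc=0x29C1D bytes_emitted=3
After char 7 ('5'=57): chars_in_quartet=4 acc=0xA70779 -> emit A7 07 79, reset; bytes_emitted=6
After char 8 ('a'=26): chars_in_quartet=1 acc=0x1A bytes_emitted=6
After char 9 ('g'=32): chars_in_quartet=2 acc=0x6A0 bytes_emitted=6
Padding '==': partial quartet acc=0x6A0 -> emit 6A; bytes_emitted=7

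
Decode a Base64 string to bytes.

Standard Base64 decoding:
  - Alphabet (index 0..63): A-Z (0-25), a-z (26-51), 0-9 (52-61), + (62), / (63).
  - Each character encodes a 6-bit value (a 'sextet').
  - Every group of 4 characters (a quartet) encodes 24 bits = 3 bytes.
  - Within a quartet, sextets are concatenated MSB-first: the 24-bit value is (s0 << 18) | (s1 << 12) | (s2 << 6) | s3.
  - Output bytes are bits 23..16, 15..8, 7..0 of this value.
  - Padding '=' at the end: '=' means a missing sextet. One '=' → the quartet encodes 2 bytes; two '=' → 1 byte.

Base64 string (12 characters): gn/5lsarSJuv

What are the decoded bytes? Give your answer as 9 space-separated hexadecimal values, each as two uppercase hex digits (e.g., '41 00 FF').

After char 0 ('g'=32): chars_in_quartet=1 acc=0x20 bytes_emitted=0
After char 1 ('n'=39): chars_in_quartet=2 acc=0x827 bytes_emitted=0
After char 2 ('/'=63): chars_in_quartet=3 acc=0x209FF bytes_emitted=0
After char 3 ('5'=57): chars_in_quartet=4 acc=0x827FF9 -> emit 82 7F F9, reset; bytes_emitted=3
After char 4 ('l'=37): chars_in_quartet=1 acc=0x25 bytes_emitted=3
After char 5 ('s'=44): chars_in_quartet=2 acc=0x96C bytes_emitted=3
After char 6 ('a'=26): chars_in_quartet=3 acc=0x25B1A bytes_emitted=3
After char 7 ('r'=43): chars_in_quartet=4 acc=0x96C6AB -> emit 96 C6 AB, reset; bytes_emitted=6
After char 8 ('S'=18): chars_in_quartet=1 acc=0x12 bytes_emitted=6
After char 9 ('J'=9): chars_in_quartet=2 acc=0x489 bytes_emitted=6
After char 10 ('u'=46): chars_in_quartet=3 acc=0x1226E bytes_emitted=6
After char 11 ('v'=47): chars_in_quartet=4 acc=0x489BAF -> emit 48 9B AF, reset; bytes_emitted=9

Answer: 82 7F F9 96 C6 AB 48 9B AF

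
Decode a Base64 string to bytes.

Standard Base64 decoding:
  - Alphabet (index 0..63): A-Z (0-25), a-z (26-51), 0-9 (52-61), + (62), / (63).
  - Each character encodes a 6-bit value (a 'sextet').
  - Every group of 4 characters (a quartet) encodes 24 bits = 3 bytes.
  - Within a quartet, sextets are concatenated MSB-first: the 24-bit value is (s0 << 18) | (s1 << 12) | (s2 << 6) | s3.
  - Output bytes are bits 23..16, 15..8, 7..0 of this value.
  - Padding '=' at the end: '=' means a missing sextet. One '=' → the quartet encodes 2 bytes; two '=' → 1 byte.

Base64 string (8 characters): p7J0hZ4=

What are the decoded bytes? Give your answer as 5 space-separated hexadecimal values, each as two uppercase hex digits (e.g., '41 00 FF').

After char 0 ('p'=41): chars_in_quartet=1 acc=0x29 bytes_emitted=0
After char 1 ('7'=59): chars_in_quartet=2 acc=0xA7B bytes_emitted=0
After char 2 ('J'=9): chars_in_quartet=3 acc=0x29EC9 bytes_emitted=0
After char 3 ('0'=52): chars_in_quartet=4 acc=0xA7B274 -> emit A7 B2 74, reset; bytes_emitted=3
After char 4 ('h'=33): chars_in_quartet=1 acc=0x21 bytes_emitted=3
After char 5 ('Z'=25): chars_in_quartet=2 acc=0x859 bytes_emitted=3
After char 6 ('4'=56): chars_in_quartet=3 acc=0x21678 bytes_emitted=3
Padding '=': partial quartet acc=0x21678 -> emit 85 9E; bytes_emitted=5

Answer: A7 B2 74 85 9E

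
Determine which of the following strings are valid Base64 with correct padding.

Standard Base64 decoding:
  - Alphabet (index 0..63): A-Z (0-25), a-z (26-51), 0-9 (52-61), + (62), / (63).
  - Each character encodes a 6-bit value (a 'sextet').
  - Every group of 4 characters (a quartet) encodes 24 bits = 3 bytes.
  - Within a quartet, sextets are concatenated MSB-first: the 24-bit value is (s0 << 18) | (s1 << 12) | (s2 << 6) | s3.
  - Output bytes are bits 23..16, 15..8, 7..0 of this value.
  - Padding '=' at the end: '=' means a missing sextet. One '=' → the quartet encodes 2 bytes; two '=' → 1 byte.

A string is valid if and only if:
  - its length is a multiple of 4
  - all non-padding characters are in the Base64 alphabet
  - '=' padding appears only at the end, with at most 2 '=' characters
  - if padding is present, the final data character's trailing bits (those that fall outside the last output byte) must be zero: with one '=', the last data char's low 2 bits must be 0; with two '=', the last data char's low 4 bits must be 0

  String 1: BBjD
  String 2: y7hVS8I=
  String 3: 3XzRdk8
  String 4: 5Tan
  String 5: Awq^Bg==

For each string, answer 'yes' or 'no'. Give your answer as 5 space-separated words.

String 1: 'BBjD' → valid
String 2: 'y7hVS8I=' → valid
String 3: '3XzRdk8' → invalid (len=7 not mult of 4)
String 4: '5Tan' → valid
String 5: 'Awq^Bg==' → invalid (bad char(s): ['^'])

Answer: yes yes no yes no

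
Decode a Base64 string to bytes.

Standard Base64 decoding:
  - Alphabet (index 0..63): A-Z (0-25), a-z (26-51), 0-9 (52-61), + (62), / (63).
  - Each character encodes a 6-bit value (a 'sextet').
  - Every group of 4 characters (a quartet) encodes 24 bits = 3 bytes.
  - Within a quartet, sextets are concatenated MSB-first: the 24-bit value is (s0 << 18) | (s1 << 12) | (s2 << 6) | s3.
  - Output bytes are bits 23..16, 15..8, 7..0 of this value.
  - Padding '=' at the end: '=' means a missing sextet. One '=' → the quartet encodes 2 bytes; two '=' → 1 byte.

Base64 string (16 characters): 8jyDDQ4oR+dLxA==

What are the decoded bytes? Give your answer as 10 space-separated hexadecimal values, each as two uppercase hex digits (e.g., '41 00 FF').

After char 0 ('8'=60): chars_in_quartet=1 acc=0x3C bytes_emitted=0
After char 1 ('j'=35): chars_in_quartet=2 acc=0xF23 bytes_emitted=0
After char 2 ('y'=50): chars_in_quartet=3 acc=0x3C8F2 bytes_emitted=0
After char 3 ('D'=3): chars_in_quartet=4 acc=0xF23C83 -> emit F2 3C 83, reset; bytes_emitted=3
After char 4 ('D'=3): chars_in_quartet=1 acc=0x3 bytes_emitted=3
After char 5 ('Q'=16): chars_in_quartet=2 acc=0xD0 bytes_emitted=3
After char 6 ('4'=56): chars_in_quartet=3 acc=0x3438 bytes_emitted=3
After char 7 ('o'=40): chars_in_quartet=4 acc=0xD0E28 -> emit 0D 0E 28, reset; bytes_emitted=6
After char 8 ('R'=17): chars_in_quartet=1 acc=0x11 bytes_emitted=6
After char 9 ('+'=62): chars_in_quartet=2 acc=0x47E bytes_emitted=6
After char 10 ('d'=29): chars_in_quartet=3 acc=0x11F9D bytes_emitted=6
After char 11 ('L'=11): chars_in_quartet=4 acc=0x47E74B -> emit 47 E7 4B, reset; bytes_emitted=9
After char 12 ('x'=49): chars_in_quartet=1 acc=0x31 bytes_emitted=9
After char 13 ('A'=0): chars_in_quartet=2 acc=0xC40 bytes_emitted=9
Padding '==': partial quartet acc=0xC40 -> emit C4; bytes_emitted=10

Answer: F2 3C 83 0D 0E 28 47 E7 4B C4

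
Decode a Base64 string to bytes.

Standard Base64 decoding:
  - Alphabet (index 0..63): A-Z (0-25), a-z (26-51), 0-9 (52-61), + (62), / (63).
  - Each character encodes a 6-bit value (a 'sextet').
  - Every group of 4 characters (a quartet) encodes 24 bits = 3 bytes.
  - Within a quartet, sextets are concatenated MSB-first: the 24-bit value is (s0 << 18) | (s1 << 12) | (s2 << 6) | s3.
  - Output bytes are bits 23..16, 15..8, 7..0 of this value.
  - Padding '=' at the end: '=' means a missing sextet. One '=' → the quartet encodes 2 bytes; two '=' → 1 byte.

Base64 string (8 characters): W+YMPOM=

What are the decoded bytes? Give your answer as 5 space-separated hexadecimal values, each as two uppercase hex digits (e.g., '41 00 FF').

Answer: 5B E6 0C 3C E3

Derivation:
After char 0 ('W'=22): chars_in_quartet=1 acc=0x16 bytes_emitted=0
After char 1 ('+'=62): chars_in_quartet=2 acc=0x5BE bytes_emitted=0
After char 2 ('Y'=24): chars_in_quartet=3 acc=0x16F98 bytes_emitted=0
After char 3 ('M'=12): chars_in_quartet=4 acc=0x5BE60C -> emit 5B E6 0C, reset; bytes_emitted=3
After char 4 ('P'=15): chars_in_quartet=1 acc=0xF bytes_emitted=3
After char 5 ('O'=14): chars_in_quartet=2 acc=0x3CE bytes_emitted=3
After char 6 ('M'=12): chars_in_quartet=3 acc=0xF38C bytes_emitted=3
Padding '=': partial quartet acc=0xF38C -> emit 3C E3; bytes_emitted=5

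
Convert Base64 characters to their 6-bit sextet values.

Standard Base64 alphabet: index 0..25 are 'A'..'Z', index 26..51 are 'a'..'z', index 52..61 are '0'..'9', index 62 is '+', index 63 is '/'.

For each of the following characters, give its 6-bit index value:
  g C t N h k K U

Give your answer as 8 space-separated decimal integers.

Answer: 32 2 45 13 33 36 10 20

Derivation:
'g': a..z range, 26 + ord('g') − ord('a') = 32
'C': A..Z range, ord('C') − ord('A') = 2
't': a..z range, 26 + ord('t') − ord('a') = 45
'N': A..Z range, ord('N') − ord('A') = 13
'h': a..z range, 26 + ord('h') − ord('a') = 33
'k': a..z range, 26 + ord('k') − ord('a') = 36
'K': A..Z range, ord('K') − ord('A') = 10
'U': A..Z range, ord('U') − ord('A') = 20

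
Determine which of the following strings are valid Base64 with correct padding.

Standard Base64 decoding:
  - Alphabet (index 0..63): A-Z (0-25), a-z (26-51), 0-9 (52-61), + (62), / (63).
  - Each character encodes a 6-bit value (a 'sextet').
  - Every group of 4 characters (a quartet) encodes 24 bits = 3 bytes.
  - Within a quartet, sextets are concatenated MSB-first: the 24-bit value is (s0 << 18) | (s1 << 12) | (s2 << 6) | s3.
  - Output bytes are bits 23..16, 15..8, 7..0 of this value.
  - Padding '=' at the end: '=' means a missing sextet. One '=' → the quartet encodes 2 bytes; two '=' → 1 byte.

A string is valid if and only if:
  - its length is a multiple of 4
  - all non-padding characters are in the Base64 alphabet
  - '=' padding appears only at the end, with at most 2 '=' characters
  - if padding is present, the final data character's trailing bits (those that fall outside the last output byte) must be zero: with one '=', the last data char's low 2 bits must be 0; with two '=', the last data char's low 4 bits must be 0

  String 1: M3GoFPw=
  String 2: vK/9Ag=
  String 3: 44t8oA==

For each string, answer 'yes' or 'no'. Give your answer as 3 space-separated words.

String 1: 'M3GoFPw=' → valid
String 2: 'vK/9Ag=' → invalid (len=7 not mult of 4)
String 3: '44t8oA==' → valid

Answer: yes no yes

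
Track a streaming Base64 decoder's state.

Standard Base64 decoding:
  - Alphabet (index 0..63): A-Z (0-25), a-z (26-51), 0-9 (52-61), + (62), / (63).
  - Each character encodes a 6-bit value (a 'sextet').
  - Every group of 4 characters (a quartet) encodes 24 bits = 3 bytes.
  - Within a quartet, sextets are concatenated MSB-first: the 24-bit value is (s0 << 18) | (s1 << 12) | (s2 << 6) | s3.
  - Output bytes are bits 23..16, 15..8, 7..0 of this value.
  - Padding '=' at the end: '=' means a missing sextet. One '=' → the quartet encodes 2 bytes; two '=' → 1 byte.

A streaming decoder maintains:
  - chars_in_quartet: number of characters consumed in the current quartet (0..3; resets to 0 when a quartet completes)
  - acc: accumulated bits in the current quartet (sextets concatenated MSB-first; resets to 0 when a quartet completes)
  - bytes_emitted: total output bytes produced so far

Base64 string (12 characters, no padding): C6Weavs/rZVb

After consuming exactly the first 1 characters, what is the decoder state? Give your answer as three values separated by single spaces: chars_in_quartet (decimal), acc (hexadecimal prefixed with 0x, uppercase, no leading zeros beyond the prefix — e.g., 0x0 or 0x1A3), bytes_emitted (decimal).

After char 0 ('C'=2): chars_in_quartet=1 acc=0x2 bytes_emitted=0

Answer: 1 0x2 0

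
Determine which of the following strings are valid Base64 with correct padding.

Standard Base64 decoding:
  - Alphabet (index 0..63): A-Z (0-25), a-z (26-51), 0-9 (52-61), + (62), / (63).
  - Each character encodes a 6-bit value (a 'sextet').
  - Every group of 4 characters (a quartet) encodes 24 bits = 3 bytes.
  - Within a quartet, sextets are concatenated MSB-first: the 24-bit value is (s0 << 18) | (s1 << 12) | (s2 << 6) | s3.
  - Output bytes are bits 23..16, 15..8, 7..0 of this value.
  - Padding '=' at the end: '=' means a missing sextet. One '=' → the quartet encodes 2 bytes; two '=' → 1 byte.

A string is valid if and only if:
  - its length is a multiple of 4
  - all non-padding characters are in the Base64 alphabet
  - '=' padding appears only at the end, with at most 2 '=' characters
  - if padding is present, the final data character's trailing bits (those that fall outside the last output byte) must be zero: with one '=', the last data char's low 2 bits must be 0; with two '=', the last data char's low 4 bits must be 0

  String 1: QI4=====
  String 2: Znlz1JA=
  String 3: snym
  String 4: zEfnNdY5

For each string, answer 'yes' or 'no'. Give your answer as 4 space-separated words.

Answer: no yes yes yes

Derivation:
String 1: 'QI4=====' → invalid (5 pad chars (max 2))
String 2: 'Znlz1JA=' → valid
String 3: 'snym' → valid
String 4: 'zEfnNdY5' → valid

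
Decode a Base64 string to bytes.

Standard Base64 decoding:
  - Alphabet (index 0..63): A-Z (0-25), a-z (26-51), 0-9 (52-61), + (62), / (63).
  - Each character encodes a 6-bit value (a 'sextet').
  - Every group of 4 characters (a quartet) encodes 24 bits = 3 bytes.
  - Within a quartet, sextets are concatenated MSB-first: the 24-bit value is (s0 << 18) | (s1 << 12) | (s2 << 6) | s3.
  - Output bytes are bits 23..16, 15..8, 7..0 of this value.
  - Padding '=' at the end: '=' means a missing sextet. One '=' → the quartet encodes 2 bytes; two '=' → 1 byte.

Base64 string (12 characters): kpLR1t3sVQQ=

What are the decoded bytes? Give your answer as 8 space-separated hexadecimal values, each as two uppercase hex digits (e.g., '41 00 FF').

After char 0 ('k'=36): chars_in_quartet=1 acc=0x24 bytes_emitted=0
After char 1 ('p'=41): chars_in_quartet=2 acc=0x929 bytes_emitted=0
After char 2 ('L'=11): chars_in_quartet=3 acc=0x24A4B bytes_emitted=0
After char 3 ('R'=17): chars_in_quartet=4 acc=0x9292D1 -> emit 92 92 D1, reset; bytes_emitted=3
After char 4 ('1'=53): chars_in_quartet=1 acc=0x35 bytes_emitted=3
After char 5 ('t'=45): chars_in_quartet=2 acc=0xD6D bytes_emitted=3
After char 6 ('3'=55): chars_in_quartet=3 acc=0x35B77 bytes_emitted=3
After char 7 ('s'=44): chars_in_quartet=4 acc=0xD6DDEC -> emit D6 DD EC, reset; bytes_emitted=6
After char 8 ('V'=21): chars_in_quartet=1 acc=0x15 bytes_emitted=6
After char 9 ('Q'=16): chars_in_quartet=2 acc=0x550 bytes_emitted=6
After char 10 ('Q'=16): chars_in_quartet=3 acc=0x15410 bytes_emitted=6
Padding '=': partial quartet acc=0x15410 -> emit 55 04; bytes_emitted=8

Answer: 92 92 D1 D6 DD EC 55 04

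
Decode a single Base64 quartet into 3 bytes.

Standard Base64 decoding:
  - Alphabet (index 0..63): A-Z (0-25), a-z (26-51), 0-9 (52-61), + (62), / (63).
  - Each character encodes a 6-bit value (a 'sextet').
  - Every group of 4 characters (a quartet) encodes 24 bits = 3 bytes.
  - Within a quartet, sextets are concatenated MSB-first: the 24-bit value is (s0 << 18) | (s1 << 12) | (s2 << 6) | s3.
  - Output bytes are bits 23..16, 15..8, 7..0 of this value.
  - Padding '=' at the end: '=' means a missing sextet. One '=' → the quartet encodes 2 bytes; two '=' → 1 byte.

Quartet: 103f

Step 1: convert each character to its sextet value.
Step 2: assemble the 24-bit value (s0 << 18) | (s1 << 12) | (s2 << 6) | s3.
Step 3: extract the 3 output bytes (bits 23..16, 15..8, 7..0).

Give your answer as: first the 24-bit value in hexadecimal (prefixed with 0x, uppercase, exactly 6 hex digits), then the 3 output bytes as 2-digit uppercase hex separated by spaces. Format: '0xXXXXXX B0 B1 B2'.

Sextets: 1=53, 0=52, 3=55, f=31
24-bit: (53<<18) | (52<<12) | (55<<6) | 31
      = 0xD40000 | 0x034000 | 0x000DC0 | 0x00001F
      = 0xD74DDF
Bytes: (v>>16)&0xFF=D7, (v>>8)&0xFF=4D, v&0xFF=DF

Answer: 0xD74DDF D7 4D DF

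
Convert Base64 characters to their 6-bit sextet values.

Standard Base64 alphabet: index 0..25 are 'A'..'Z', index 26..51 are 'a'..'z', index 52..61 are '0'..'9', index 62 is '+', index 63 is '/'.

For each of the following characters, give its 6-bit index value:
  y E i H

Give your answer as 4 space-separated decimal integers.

Answer: 50 4 34 7

Derivation:
'y': a..z range, 26 + ord('y') − ord('a') = 50
'E': A..Z range, ord('E') − ord('A') = 4
'i': a..z range, 26 + ord('i') − ord('a') = 34
'H': A..Z range, ord('H') − ord('A') = 7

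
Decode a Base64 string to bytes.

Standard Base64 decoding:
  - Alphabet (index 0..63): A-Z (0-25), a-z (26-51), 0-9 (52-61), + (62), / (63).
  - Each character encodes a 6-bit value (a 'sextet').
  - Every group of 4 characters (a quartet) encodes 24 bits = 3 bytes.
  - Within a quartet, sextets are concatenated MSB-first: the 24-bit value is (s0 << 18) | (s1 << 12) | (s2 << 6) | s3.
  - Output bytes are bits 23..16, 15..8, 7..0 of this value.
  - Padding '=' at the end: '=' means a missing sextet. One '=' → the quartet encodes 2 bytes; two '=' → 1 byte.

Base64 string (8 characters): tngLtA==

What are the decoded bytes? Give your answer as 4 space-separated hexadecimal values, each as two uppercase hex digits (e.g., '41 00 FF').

Answer: B6 78 0B B4

Derivation:
After char 0 ('t'=45): chars_in_quartet=1 acc=0x2D bytes_emitted=0
After char 1 ('n'=39): chars_in_quartet=2 acc=0xB67 bytes_emitted=0
After char 2 ('g'=32): chars_in_quartet=3 acc=0x2D9E0 bytes_emitted=0
After char 3 ('L'=11): chars_in_quartet=4 acc=0xB6780B -> emit B6 78 0B, reset; bytes_emitted=3
After char 4 ('t'=45): chars_in_quartet=1 acc=0x2D bytes_emitted=3
After char 5 ('A'=0): chars_in_quartet=2 acc=0xB40 bytes_emitted=3
Padding '==': partial quartet acc=0xB40 -> emit B4; bytes_emitted=4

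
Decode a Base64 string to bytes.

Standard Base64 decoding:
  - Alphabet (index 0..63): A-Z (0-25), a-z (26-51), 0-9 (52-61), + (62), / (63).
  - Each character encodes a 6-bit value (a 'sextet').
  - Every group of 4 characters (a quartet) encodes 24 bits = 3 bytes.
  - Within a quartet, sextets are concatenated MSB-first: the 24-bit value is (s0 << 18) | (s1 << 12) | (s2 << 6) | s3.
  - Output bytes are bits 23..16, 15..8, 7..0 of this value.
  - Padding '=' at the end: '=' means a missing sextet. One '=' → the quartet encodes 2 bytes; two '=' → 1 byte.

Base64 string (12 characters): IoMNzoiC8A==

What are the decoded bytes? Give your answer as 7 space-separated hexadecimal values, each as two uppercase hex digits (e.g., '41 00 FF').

Answer: 22 83 0D CE 88 82 F0

Derivation:
After char 0 ('I'=8): chars_in_quartet=1 acc=0x8 bytes_emitted=0
After char 1 ('o'=40): chars_in_quartet=2 acc=0x228 bytes_emitted=0
After char 2 ('M'=12): chars_in_quartet=3 acc=0x8A0C bytes_emitted=0
After char 3 ('N'=13): chars_in_quartet=4 acc=0x22830D -> emit 22 83 0D, reset; bytes_emitted=3
After char 4 ('z'=51): chars_in_quartet=1 acc=0x33 bytes_emitted=3
After char 5 ('o'=40): chars_in_quartet=2 acc=0xCE8 bytes_emitted=3
After char 6 ('i'=34): chars_in_quartet=3 acc=0x33A22 bytes_emitted=3
After char 7 ('C'=2): chars_in_quartet=4 acc=0xCE8882 -> emit CE 88 82, reset; bytes_emitted=6
After char 8 ('8'=60): chars_in_quartet=1 acc=0x3C bytes_emitted=6
After char 9 ('A'=0): chars_in_quartet=2 acc=0xF00 bytes_emitted=6
Padding '==': partial quartet acc=0xF00 -> emit F0; bytes_emitted=7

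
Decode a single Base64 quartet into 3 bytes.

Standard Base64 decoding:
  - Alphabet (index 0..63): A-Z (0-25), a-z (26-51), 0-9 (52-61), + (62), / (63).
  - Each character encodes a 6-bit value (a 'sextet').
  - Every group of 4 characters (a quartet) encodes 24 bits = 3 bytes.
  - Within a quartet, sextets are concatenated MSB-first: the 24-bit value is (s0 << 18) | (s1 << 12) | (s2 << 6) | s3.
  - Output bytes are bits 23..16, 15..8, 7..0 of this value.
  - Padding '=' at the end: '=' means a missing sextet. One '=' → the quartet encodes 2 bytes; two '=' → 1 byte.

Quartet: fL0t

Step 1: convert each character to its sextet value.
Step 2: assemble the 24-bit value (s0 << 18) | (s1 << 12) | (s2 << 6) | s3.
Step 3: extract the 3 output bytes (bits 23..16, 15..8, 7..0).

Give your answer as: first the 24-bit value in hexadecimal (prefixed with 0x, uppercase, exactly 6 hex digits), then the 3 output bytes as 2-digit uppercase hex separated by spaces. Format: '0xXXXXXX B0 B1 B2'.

Answer: 0x7CBD2D 7C BD 2D

Derivation:
Sextets: f=31, L=11, 0=52, t=45
24-bit: (31<<18) | (11<<12) | (52<<6) | 45
      = 0x7C0000 | 0x00B000 | 0x000D00 | 0x00002D
      = 0x7CBD2D
Bytes: (v>>16)&0xFF=7C, (v>>8)&0xFF=BD, v&0xFF=2D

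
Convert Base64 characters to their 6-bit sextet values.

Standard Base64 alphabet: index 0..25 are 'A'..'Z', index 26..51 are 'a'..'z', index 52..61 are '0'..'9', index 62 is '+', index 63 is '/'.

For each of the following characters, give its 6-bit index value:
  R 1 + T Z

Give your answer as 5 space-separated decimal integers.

'R': A..Z range, ord('R') − ord('A') = 17
'1': 0..9 range, 52 + ord('1') − ord('0') = 53
'+': index 62
'T': A..Z range, ord('T') − ord('A') = 19
'Z': A..Z range, ord('Z') − ord('A') = 25

Answer: 17 53 62 19 25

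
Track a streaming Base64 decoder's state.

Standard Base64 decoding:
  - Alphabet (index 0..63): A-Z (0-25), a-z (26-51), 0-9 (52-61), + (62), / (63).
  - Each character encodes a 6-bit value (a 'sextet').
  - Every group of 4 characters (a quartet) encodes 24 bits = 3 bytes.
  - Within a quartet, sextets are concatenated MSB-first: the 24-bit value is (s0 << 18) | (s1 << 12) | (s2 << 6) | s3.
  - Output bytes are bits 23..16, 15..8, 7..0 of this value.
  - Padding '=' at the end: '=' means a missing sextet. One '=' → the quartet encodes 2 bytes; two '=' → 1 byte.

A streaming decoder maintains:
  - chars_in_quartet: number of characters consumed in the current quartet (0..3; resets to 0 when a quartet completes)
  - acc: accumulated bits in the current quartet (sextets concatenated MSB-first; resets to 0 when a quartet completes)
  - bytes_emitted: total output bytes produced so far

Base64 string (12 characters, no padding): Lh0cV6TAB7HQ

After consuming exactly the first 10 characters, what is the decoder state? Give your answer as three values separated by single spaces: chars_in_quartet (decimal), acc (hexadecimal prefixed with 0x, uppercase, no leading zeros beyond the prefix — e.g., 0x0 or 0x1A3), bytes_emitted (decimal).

After char 0 ('L'=11): chars_in_quartet=1 acc=0xB bytes_emitted=0
After char 1 ('h'=33): chars_in_quartet=2 acc=0x2E1 bytes_emitted=0
After char 2 ('0'=52): chars_in_quartet=3 acc=0xB874 bytes_emitted=0
After char 3 ('c'=28): chars_in_quartet=4 acc=0x2E1D1C -> emit 2E 1D 1C, reset; bytes_emitted=3
After char 4 ('V'=21): chars_in_quartet=1 acc=0x15 bytes_emitted=3
After char 5 ('6'=58): chars_in_quartet=2 acc=0x57A bytes_emitted=3
After char 6 ('T'=19): chars_in_quartet=3 acc=0x15E93 bytes_emitted=3
After char 7 ('A'=0): chars_in_quartet=4 acc=0x57A4C0 -> emit 57 A4 C0, reset; bytes_emitted=6
After char 8 ('B'=1): chars_in_quartet=1 acc=0x1 bytes_emitted=6
After char 9 ('7'=59): chars_in_quartet=2 acc=0x7B bytes_emitted=6

Answer: 2 0x7B 6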